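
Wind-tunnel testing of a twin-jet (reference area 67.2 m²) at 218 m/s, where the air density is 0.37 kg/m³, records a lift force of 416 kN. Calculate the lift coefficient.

From L = ½ρv²S·CL, rearranging gives CL = 2L/(ρv²S).
CL = 2 × 4.16×10^5 / (0.37 × 218² × 67.2) = 0.704

CL = 0.704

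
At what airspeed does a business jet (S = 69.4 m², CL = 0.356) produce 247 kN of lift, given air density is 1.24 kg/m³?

v = 127 m/s

L = ½ρv²S·CL ⇒ v = √(2L/(ρ·S·CL))
v = √(2 × 2.47×10^5 / (1.24 × 69.4 × 0.356)) = √16120 = 127 m/s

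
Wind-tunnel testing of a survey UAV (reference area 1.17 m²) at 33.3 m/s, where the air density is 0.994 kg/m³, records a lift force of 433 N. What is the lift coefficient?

From L = ½ρv²S·CL, rearranging gives CL = 2L/(ρv²S).
CL = 2 × 433 / (0.994 × 33.3² × 1.17) = 0.672

CL = 0.672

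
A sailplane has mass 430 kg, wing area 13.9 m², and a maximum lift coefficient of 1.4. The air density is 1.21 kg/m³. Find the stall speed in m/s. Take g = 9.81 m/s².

Weight W = mg = 430 × 9.81 = 4218 N.
V_stall = √(2W/(ρ·S·CL,max)) = √(2 × 4218 / (1.21 × 13.9 × 1.4))
V_stall = √358.3 = 18.9 m/s

V_stall = 18.9 m/s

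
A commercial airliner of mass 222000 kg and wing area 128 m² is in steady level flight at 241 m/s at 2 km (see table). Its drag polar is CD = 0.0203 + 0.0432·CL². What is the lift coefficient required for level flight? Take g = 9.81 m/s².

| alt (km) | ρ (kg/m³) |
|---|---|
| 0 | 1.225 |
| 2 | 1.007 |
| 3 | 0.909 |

CL = 0.582

At 2 km, from the table: ρ = 1.007 kg/m³.
In steady level flight, lift balances weight: W = mg = 222000 × 9.81 = 2.1778×10^6 N.
q = ½ρv² = ½ × 1.007 × 241² = 29240 Pa.
Required CL = L/(qS) = 2.1778×10^6/(29240·128) = 0.5818.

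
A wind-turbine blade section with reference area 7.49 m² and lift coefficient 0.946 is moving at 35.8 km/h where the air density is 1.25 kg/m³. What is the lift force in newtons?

L = 438 N

Convert speed: v = 35.8 km/h ÷ 3.6 = 9.944 m/s.
L = ½ρv²S·CL = ½ × 1.25 × 9.944² × 7.49 × 0.946 = 438 N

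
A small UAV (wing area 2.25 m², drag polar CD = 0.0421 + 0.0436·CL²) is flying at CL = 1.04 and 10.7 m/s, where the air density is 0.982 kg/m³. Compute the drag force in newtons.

D = 11.3 N

CD = 0.0421 + 0.0436 × 1.04² = 0.08926
D = ½ρv²S·CD = ½ × 0.982 × 10.7² × 2.25 × 0.08926 = 11.3 N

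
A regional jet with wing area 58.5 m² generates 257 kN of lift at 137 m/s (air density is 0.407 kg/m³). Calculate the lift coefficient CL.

CL = 1.15

From L = ½ρv²S·CL, rearranging gives CL = 2L/(ρv²S).
CL = 2 × 2.57×10^5 / (0.407 × 137² × 58.5) = 1.15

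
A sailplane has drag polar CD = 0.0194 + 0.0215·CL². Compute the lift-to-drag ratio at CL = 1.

L/D = 24.4

CD = 0.0194 + 0.0215 × 1² = 0.0409
L/D = CL/CD = 1 / 0.0409 = 24.4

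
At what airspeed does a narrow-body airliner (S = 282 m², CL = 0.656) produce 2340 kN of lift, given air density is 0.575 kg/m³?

v = 210 m/s

L = ½ρv²S·CL ⇒ v = √(2L/(ρ·S·CL))
v = √(2 × 2.34×10^6 / (0.575 × 282 × 0.656)) = √44000 = 210 m/s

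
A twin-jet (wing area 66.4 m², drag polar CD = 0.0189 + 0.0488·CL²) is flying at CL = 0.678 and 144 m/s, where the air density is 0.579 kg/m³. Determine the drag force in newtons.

D = 16500 N

CD = 0.0189 + 0.0488 × 0.678² = 0.04133
D = ½ρv²S·CD = ½ × 0.579 × 144² × 66.4 × 0.04133 = 16500 N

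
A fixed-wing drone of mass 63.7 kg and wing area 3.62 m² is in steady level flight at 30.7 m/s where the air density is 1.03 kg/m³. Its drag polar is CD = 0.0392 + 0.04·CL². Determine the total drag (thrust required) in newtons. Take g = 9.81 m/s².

Level flight ⇒ L = W = m·g = 63.7 × 9.81 = 624.9 N.
q = ½ρv² = ½ × 1.03 × 30.7² = 485.4 Pa.
CL = W/(q·S) = 624.9 / (485.4 × 3.62) = 0.3556.
CD = 0.0392 + 0.04 × 0.3556² = 0.04426.
D = q·S·CD = 485.4 × 3.62 × 0.04426 = 77.77 N

D = 77.8 N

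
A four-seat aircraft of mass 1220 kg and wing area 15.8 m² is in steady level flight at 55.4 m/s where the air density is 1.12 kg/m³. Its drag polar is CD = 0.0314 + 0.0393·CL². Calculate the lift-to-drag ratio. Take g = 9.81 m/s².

L/D = 11.3

Level flight ⇒ L = W = m·g = 1220 × 9.81 = 11968 N.
Dynamic pressure q = 0.5 × 1.12 × 55.4² = 1719 Pa.
CL = 2W/(ρv²S) = 2×11968/(1.12×55.4²×15.8) = 0.4407.
CD = 0.0314 + 0.0393 × 0.4407² = 0.03903.
L/D = CL/CD = 0.4407 / 0.03903 = 11.3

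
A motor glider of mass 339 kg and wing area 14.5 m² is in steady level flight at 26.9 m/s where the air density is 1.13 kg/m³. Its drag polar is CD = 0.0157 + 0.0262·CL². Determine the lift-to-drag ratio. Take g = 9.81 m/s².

L/D = 23.4

In steady level flight, lift balances weight: W = mg = 339 × 9.81 = 3325.6 N.
Dynamic pressure q = 0.5 × 1.13 × 26.9² = 408.8 Pa.
CL = 2W/(ρv²S) = 2×3325.6/(1.13×26.9²×14.5) = 0.561.
CD = 0.0157 + 0.0262 × 0.561² = 0.02395.
L/D = CL/CD = 0.561 / 0.02395 = 23.4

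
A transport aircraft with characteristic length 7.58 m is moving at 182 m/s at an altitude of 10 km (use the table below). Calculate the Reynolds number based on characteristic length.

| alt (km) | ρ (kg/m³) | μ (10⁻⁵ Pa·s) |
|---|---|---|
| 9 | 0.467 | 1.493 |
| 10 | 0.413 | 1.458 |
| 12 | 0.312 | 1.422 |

At 10 km, from the table: ρ = 0.413 kg/m³, μ = 1.458×10⁻⁵ Pa·s.
Re = ρ·v·c/μ = 0.413 × 182 × 7.58 / (1.458×10⁻⁵) = 3.91×10^7

Re = 3.91×10^7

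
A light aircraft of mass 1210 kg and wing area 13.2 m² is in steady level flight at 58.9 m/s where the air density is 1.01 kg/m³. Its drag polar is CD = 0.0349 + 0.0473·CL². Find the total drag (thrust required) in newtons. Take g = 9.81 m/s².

In steady level flight, lift balances weight: W = mg = 1210 × 9.81 = 11870 N.
Dynamic pressure q = 0.5 × 1.01 × 58.9² = 1752 Pa.
CL = W/(q·S) = 11870 / (1752 × 13.2) = 0.5133.
CD = 0.0349 + 0.0473 × 0.5133² = 0.04736.
D = q·S·CD = 1752 × 13.2 × 0.04736 = 1095 N

D = 1100 N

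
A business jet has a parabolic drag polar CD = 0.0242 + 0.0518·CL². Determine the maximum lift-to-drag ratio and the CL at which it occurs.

(L/D)max = 14.1, at CL = 0.684

For CD = CD0 + K·CL², (L/D)max occurs at CL* = √(CD0/K) and equals 1/(2√(K·CD0)).
(L/D)max = 1/(2√(0.0518 × 0.0242)) = 1/(2 × 0.03541) = 14.1
CL* = √(0.0242/0.0518) = 0.684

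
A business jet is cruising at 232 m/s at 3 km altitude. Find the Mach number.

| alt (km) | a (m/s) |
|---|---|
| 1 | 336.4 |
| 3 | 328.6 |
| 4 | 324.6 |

M = 0.706

At 3 km, from the table: a = 328.6 m/s.
M = v/a = 232 / 328.6 = 0.706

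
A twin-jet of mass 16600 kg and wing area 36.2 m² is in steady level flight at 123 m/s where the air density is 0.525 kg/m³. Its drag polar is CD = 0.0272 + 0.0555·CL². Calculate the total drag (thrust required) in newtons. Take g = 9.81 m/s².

D = 14100 N

Weight W = mg = 16600 × 9.81 = 1.6285×10^5 N; in level flight L = W.
q = ½ρv² = ½ × 0.525 × 123² = 3971 Pa.
CL = W/(q·S) = 1.6285×10^5 / (3971 × 36.2) = 1.133.
CD = 0.0272 + 0.0555 × 1.133² = 0.09841.
D = q·S·CD = 3971 × 36.2 × 0.09841 = 14150 N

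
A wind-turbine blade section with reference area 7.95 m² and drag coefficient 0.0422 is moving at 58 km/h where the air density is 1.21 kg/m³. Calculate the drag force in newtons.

D = 52.7 N

Convert speed: v = 58 km/h ÷ 3.6 = 16.11 m/s.
D = ½ρv²S·CD = ½ × 1.21 × 16.11² × 7.95 × 0.0422 = 52.7 N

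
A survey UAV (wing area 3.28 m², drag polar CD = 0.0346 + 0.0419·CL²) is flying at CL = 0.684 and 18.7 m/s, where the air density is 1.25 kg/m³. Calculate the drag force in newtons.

D = 38.9 N

CD = 0.0346 + 0.0419 × 0.684² = 0.0542
D = ½ρv²S·CD = ½ × 1.25 × 18.7² × 3.28 × 0.0542 = 38.9 N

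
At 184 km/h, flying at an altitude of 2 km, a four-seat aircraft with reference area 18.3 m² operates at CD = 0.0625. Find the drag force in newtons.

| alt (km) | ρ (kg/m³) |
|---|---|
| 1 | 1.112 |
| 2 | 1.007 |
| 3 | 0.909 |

At 2 km, from the table: ρ = 1.007 kg/m³.
Convert speed: v = 184 km/h ÷ 3.6 = 51.11 m/s.
D = ½ρv²S·CD = ½ × 1.007 × 51.11² × 18.3 × 0.0625 = 1500 N

D = 1500 N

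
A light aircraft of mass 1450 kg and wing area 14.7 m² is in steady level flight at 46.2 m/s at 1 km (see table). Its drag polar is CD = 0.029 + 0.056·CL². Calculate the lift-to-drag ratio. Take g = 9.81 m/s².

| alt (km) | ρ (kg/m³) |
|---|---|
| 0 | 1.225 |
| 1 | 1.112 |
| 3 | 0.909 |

L/D = 12.3

At 1 km, from the table: ρ = 1.112 kg/m³.
Weight W = mg = 1450 × 9.81 = 14224 N; in level flight L = W.
Dynamic pressure q = 0.5 × 1.112 × 46.2² = 1187 Pa.
CL = W/(q·S) = 14224 / (1187 × 14.7) = 0.8154.
CD = 0.029 + 0.056 × 0.8154² = 0.06623.
L/D = CL/CD = 0.8154 / 0.06623 = 12.3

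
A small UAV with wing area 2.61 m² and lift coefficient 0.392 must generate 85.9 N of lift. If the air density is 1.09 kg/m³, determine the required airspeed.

v = 12.4 m/s

L = ½ρv²S·CL ⇒ v = √(2L/(ρ·S·CL))
v = √(2 × 85.9 / (1.09 × 2.61 × 0.392)) = √154.1 = 12.4 m/s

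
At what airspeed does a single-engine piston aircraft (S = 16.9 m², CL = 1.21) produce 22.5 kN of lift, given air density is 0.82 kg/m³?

L = ½ρv²S·CL ⇒ v = √(2L/(ρ·S·CL))
v = √(2 × 22500 / (0.82 × 16.9 × 1.21)) = √2684 = 51.8 m/s

v = 51.8 m/s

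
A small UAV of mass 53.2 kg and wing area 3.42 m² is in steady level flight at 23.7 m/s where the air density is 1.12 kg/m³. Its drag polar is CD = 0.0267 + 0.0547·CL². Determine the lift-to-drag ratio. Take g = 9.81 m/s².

L/D = 12.3

Weight W = mg = 53.2 × 9.81 = 521.89 N; in level flight L = W.
q = ½ρv² = ½ × 1.12 × 23.7² = 314.5 Pa.
CL = 2W/(ρv²S) = 2×521.89/(1.12×23.7²×3.42) = 0.4851.
CD = 0.0267 + 0.0547 × 0.4851² = 0.03957.
L/D = CL/CD = 0.4851 / 0.03957 = 12.3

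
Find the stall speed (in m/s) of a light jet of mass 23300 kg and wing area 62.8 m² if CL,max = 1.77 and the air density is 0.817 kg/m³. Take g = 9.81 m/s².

V_stall = 70.9 m/s

At stall, lift equals weight: L = W = m·g = 23300 × 9.81 = 2.286×10^5 N.
From L = ½ρV²S·CL,max = W: V_stall = √(2W/(ρSCL,max)) = √(2·2.286×10^5/(0.817·62.8·1.77))
V_stall = √5034 = 70.9 m/s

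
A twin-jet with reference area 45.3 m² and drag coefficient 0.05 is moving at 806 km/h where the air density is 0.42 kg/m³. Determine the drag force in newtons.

Convert speed: v = 806 km/h ÷ 3.6 = 223.9 m/s.
D = ½ρv²S·CD = ½ × 0.42 × 223.9² × 45.3 × 0.05 = 23800 N ≈ 23.8 kN

D = 23800 N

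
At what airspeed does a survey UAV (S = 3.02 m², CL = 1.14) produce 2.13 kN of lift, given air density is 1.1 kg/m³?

v = 33.5 m/s

L = ½ρv²S·CL ⇒ v = √(2L/(ρ·S·CL))
v = √(2 × 2130 / (1.1 × 3.02 × 1.14)) = √1125 = 33.5 m/s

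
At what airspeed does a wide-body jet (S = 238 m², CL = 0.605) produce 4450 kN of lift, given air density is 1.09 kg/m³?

L = ½ρv²S·CL ⇒ v = √(2L/(ρ·S·CL))
v = √(2 × 4.45×10^6 / (1.09 × 238 × 0.605)) = √56710 = 238 m/s

v = 238 m/s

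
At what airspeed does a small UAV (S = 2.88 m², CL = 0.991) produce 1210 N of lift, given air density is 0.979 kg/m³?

v = 29.4 m/s

L = ½ρv²S·CL ⇒ v = √(2L/(ρ·S·CL))
v = √(2 × 1210 / (0.979 × 2.88 × 0.991)) = √866.1 = 29.4 m/s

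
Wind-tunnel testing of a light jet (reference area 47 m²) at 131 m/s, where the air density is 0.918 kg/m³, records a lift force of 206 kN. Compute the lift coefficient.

From L = ½ρv²S·CL, rearranging gives CL = 2L/(ρv²S).
CL = 2 × 2.06×10^5 / (0.918 × 131² × 47) = 0.556

CL = 0.556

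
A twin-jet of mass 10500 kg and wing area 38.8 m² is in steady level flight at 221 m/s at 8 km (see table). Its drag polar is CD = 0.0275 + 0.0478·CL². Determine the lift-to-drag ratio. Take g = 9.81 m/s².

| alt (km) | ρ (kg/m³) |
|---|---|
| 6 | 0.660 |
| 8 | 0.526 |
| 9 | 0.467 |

At 8 km, from the table: ρ = 0.526 kg/m³.
Level flight ⇒ L = W = m·g = 10500 × 9.81 = 1.03×10^5 N.
Dynamic pressure q = 0.5 × 0.526 × 221² = 12850 Pa.
Required CL = L/(qS) = 1.03×10^5/(12850·38.8) = 0.2067.
CD = 0.0275 + 0.0478 × 0.2067² = 0.02954.
L/D = CL/CD = 0.2067 / 0.02954 = 7

L/D = 7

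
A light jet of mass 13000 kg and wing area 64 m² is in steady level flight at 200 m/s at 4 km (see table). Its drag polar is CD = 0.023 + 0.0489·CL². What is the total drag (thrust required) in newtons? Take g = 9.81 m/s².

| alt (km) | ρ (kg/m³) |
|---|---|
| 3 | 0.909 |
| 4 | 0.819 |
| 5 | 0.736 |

D = 24900 N

At 4 km, from the table: ρ = 0.819 kg/m³.
In steady level flight, lift balances weight: W = mg = 13000 × 9.81 = 1.2753×10^5 N.
q = ½ρv² = ½ × 0.819 × 200² = 16380 Pa.
CL = 2W/(ρv²S) = 2×1.2753×10^5/(0.819×200²×64) = 0.1217.
CD = 0.023 + 0.0489 × 0.1217² = 0.02372.
D = q·S·CD = 16380 × 64 × 0.02372 = 24870 N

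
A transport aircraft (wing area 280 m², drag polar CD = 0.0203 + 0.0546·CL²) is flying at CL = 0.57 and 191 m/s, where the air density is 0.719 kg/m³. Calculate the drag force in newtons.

CD = 0.0203 + 0.0546 × 0.57² = 0.03804
D = ½ρv²S·CD = ½ × 0.719 × 191² × 280 × 0.03804 = 1.4×10^5 N

D = 1.4×10^5 N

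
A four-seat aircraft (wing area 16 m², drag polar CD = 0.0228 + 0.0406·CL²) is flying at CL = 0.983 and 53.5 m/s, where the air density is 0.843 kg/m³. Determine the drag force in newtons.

CD = 0.0228 + 0.0406 × 0.983² = 0.06203
D = ½ρv²S·CD = ½ × 0.843 × 53.5² × 16 × 0.06203 = 1200 N

D = 1200 N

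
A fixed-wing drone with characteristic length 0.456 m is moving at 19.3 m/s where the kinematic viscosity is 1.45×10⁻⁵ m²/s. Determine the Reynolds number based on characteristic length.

Re = v·c/ν = 19.3 × 0.456 / (1.45×10⁻⁵) = 6.07×10^5

Re = 6.07×10^5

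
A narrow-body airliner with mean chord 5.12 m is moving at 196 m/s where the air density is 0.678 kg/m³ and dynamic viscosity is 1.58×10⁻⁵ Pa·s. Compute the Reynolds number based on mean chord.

Re = 4.31×10^7

Re = ρ·v·c/μ = 0.678 × 196 × 5.12 / (1.58×10⁻⁵) = 4.31×10^7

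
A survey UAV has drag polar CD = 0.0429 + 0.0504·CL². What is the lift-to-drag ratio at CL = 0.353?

CD = 0.0429 + 0.0504 × 0.353² = 0.04918
L/D = CL/CD = 0.353 / 0.04918 = 7.18

L/D = 7.18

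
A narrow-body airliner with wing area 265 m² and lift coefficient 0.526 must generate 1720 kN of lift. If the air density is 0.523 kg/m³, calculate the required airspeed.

L = ½ρv²S·CL ⇒ v = √(2L/(ρ·S·CL))
v = √(2 × 1.72×10^6 / (0.523 × 265 × 0.526)) = √47190 = 217 m/s

v = 217 m/s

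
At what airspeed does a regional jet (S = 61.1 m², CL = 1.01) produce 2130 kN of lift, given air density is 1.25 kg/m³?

L = ½ρv²S·CL ⇒ v = √(2L/(ρ·S·CL))
v = √(2 × 2.13×10^6 / (1.25 × 61.1 × 1.01)) = √55230 = 235 m/s

v = 235 m/s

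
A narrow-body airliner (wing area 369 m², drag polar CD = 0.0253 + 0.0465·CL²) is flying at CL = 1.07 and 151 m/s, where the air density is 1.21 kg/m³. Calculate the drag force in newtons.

D = 4×10^5 N

CD = 0.0253 + 0.0465 × 1.07² = 0.07854
D = ½ρv²S·CD = ½ × 1.21 × 151² × 369 × 0.07854 = 4×10^5 N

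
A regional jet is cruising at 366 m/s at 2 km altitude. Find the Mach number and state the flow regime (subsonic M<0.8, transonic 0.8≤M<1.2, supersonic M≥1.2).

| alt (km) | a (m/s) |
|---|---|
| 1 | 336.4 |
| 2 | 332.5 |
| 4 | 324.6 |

At 2 km, from the table: a = 332.5 m/s.
M = v/a = 366 / 332.5 = 1.1
M = 1.1 → transonic.

M = 1.1 (transonic)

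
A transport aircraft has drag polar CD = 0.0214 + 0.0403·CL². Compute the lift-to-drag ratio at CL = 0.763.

L/D = 17

CD = 0.0214 + 0.0403 × 0.763² = 0.04486
L/D = CL/CD = 0.763 / 0.04486 = 17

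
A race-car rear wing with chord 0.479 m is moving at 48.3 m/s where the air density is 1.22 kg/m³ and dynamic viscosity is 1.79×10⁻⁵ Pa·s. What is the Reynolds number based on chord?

Re = 1.58×10^6

Re = ρ·v·c/μ = 1.22 × 48.3 × 0.479 / (1.79×10⁻⁵) = 1.58×10^6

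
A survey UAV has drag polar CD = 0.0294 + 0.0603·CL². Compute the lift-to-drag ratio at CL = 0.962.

CD = 0.0294 + 0.0603 × 0.962² = 0.0852
L/D = CL/CD = 0.962 / 0.0852 = 11.3

L/D = 11.3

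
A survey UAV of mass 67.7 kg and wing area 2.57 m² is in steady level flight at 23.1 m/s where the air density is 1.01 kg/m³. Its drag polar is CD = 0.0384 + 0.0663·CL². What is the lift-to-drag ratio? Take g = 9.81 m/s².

Weight W = mg = 67.7 × 9.81 = 664.14 N; in level flight L = W.
q = ½ρv² = ½ × 1.01 × 23.1² = 269.5 Pa.
CL = 2W/(ρv²S) = 2×664.14/(1.01×23.1²×2.57) = 0.959.
CD = 0.0384 + 0.0663 × 0.959² = 0.09937.
L/D = CL/CD = 0.959 / 0.09937 = 9.65

L/D = 9.65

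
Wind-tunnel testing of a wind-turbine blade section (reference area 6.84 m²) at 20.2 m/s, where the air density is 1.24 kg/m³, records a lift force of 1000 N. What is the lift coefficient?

From L = ½ρv²S·CL, rearranging gives CL = 2L/(ρv²S).
CL = 2 × 1000 / (1.24 × 20.2² × 6.84) = 0.578

CL = 0.578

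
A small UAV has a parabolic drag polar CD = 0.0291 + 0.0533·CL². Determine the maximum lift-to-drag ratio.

For CD = CD0 + K·CL², (L/D)max occurs at CL* = √(CD0/K) and equals 1/(2√(K·CD0)).
(L/D)max = 1/(2√(0.0533 × 0.0291)) = 1/(2 × 0.03938) = 12.7

(L/D)max = 12.7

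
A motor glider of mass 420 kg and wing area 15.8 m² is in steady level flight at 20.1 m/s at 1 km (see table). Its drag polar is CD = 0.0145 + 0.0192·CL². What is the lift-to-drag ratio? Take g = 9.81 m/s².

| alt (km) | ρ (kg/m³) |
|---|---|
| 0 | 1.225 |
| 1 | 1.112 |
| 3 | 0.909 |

L/D = 28.8

At 1 km, from the table: ρ = 1.112 kg/m³.
Level flight ⇒ L = W = m·g = 420 × 9.81 = 4120.2 N.
Dynamic pressure q = 0.5 × 1.112 × 20.1² = 224.6 Pa.
CL = W/(q·S) = 4120.2 / (224.6 × 15.8) = 1.161.
CD = 0.0145 + 0.0192 × 1.161² = 0.04038.
L/D = CL/CD = 1.161 / 0.04038 = 28.8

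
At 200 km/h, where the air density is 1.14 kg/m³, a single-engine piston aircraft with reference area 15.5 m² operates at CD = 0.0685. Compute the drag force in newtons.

Convert speed: v = 200 km/h ÷ 3.6 = 55.56 m/s.
Dynamic pressure q = ½ρv² = ½ × 1.14 × 55.56² = 1759 Pa.
D = q·S·CD = 1759 × 15.5 × 0.0685 = 1870 N

D = 1870 N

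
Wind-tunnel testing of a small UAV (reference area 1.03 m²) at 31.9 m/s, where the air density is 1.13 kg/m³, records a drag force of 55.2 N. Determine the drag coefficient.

CD = 0.0932

From D = ½ρv²S·CD, rearranging gives CD = 2D/(ρv²S).
CD = 2 × 55.2 / (1.13 × 31.9² × 1.03) = 0.0932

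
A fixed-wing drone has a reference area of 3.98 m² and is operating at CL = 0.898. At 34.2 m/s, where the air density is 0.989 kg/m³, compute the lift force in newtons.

L = 2070 N

Dynamic pressure q = ½ρv² = ½ × 0.989 × 34.2² = 578.4 Pa.
L = q·S·CL = 578.4 × 3.98 × 0.898 = 2070 N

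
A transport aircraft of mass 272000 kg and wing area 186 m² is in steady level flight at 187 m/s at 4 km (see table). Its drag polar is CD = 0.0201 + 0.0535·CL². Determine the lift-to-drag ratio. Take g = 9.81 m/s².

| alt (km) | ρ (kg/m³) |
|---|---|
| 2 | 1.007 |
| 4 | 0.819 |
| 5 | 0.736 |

At 4 km, from the table: ρ = 0.819 kg/m³.
In steady level flight, lift balances weight: W = mg = 272000 × 9.81 = 2.6683×10^6 N.
Dynamic pressure q = 0.5 × 0.819 × 187² = 14320 Pa.
CL = 2W/(ρv²S) = 2×2.6683×10^6/(0.819×187²×186) = 1.002.
CD = 0.0201 + 0.0535 × 1.002² = 0.07379.
L/D = CL/CD = 1.002 / 0.07379 = 13.6

L/D = 13.6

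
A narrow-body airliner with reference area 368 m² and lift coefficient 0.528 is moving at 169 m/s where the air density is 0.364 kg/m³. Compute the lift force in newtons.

L = ½ρv²S·CL = ½ × 0.364 × 169² × 368 × 0.528 = 1.01×10^6 N ≈ 1010 kN

L = 1.01×10^6 N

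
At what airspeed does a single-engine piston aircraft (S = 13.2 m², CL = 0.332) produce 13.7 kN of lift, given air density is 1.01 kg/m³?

L = ½ρv²S·CL ⇒ v = √(2L/(ρ·S·CL))
v = √(2 × 13700 / (1.01 × 13.2 × 0.332)) = √6190 = 78.7 m/s

v = 78.7 m/s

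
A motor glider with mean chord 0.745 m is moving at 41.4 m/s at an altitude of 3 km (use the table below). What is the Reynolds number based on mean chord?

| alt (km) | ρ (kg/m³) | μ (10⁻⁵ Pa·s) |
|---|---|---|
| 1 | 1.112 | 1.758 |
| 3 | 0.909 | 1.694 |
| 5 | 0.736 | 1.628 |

Re = 1.66×10^6

At 3 km, from the table: ρ = 0.909 kg/m³, μ = 1.694×10⁻⁵ Pa·s.
Re = ρ·v·c/μ = 0.909 × 41.4 × 0.745 / (1.694×10⁻⁵) = 1.66×10^6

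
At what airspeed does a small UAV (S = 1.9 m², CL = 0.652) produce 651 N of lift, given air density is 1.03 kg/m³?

L = ½ρv²S·CL ⇒ v = √(2L/(ρ·S·CL))
v = √(2 × 651 / (1.03 × 1.9 × 0.652)) = √1020 = 31.9 m/s

v = 31.9 m/s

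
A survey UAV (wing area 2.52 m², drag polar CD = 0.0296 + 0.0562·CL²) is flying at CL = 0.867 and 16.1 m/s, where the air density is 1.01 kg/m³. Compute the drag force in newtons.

CD = 0.0296 + 0.0562 × 0.867² = 0.07184
D = ½ρv²S·CD = ½ × 1.01 × 16.1² × 2.52 × 0.07184 = 23.7 N

D = 23.7 N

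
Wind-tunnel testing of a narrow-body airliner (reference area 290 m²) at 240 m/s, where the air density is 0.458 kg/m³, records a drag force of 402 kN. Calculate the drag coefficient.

CD = 0.105

From D = ½ρv²S·CD, rearranging gives CD = 2D/(ρv²S).
CD = 2 × 4.02×10^5 / (0.458 × 240² × 290) = 0.105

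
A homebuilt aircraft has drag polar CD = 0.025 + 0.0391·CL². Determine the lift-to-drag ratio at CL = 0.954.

L/D = 15.7

CD = 0.025 + 0.0391 × 0.954² = 0.06059
L/D = CL/CD = 0.954 / 0.06059 = 15.7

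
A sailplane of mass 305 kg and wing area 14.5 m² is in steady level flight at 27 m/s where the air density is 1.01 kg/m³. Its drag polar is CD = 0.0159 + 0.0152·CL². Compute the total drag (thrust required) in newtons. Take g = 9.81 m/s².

Weight W = mg = 305 × 9.81 = 2992.1 N; in level flight L = W.
Dynamic pressure q = 0.5 × 1.01 × 27² = 368.1 Pa.
Required CL = L/(qS) = 2992.1/(368.1·14.5) = 0.5605.
CD = 0.0159 + 0.0152 × 0.5605² = 0.02068.
D = q·S·CD = 368.1 × 14.5 × 0.02068 = 110.4 N

D = 110 N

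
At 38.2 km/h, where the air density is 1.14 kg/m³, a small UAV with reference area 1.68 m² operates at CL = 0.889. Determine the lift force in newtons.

Convert speed: v = 38.2 km/h ÷ 3.6 = 10.61 m/s.
L = ½ρv²S·CL = ½ × 1.14 × 10.61² × 1.68 × 0.889 = 95.9 N

L = 95.9 N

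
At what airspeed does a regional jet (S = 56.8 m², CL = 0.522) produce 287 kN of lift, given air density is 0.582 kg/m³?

L = ½ρv²S·CL ⇒ v = √(2L/(ρ·S·CL))
v = √(2 × 2.87×10^5 / (0.582 × 56.8 × 0.522)) = √33260 = 182 m/s

v = 182 m/s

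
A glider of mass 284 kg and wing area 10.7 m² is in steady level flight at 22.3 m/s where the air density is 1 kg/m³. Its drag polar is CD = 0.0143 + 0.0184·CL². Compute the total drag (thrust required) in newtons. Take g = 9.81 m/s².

D = 91.7 N

Weight W = mg = 284 × 9.81 = 2786 N; in level flight L = W.
q = ½ρv² = ½ × 1 × 22.3² = 248.6 Pa.
CL = 2W/(ρv²S) = 2×2786/(1×22.3²×10.7) = 1.047.
CD = 0.0143 + 0.0184 × 1.047² = 0.03448.
D = q·S·CD = 248.6 × 10.7 × 0.03448 = 91.73 N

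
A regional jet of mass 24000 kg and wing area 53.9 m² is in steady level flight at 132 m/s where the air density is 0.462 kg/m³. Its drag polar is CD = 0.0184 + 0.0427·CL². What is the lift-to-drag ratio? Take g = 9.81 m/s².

L/D = 15.8

Level flight ⇒ L = W = m·g = 24000 × 9.81 = 2.3544×10^5 N.
Dynamic pressure q = 0.5 × 0.462 × 132² = 4025 Pa.
CL = 2W/(ρv²S) = 2×2.3544×10^5/(0.462×132²×53.9) = 1.085.
CD = 0.0184 + 0.0427 × 1.085² = 0.06869.
L/D = CL/CD = 1.085 / 0.06869 = 15.8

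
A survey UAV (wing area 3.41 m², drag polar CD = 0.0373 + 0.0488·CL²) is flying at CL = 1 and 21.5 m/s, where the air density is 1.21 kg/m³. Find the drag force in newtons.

D = 82.1 N

CD = 0.0373 + 0.0488 × 1² = 0.0861
D = ½ρv²S·CD = ½ × 1.21 × 21.5² × 3.41 × 0.0861 = 82.1 N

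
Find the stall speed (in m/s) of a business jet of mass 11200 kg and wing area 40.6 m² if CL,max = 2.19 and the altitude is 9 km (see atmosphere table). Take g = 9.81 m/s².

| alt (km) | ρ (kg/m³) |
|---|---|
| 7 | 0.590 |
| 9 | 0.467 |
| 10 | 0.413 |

V_stall = 72.7 m/s

At 9 km, from the table: ρ = 0.467 kg/m³.
Stall occurs when L = W at CL,max. W = mg = 11200 × 9.81 = 1.099×10^5 N.
From L = ½ρV²S·CL,max = W: V_stall = √(2W/(ρSCL,max)) = √(2·1.099×10^5/(0.467·40.6·2.19))
V_stall = √5292 = 72.7 m/s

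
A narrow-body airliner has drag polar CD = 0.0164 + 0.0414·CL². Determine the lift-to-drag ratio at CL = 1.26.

CD = 0.0164 + 0.0414 × 1.26² = 0.08213
L/D = CL/CD = 1.26 / 0.08213 = 15.3

L/D = 15.3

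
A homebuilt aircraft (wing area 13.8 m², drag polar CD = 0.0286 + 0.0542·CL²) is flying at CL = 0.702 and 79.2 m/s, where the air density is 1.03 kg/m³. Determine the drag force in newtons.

D = 2470 N

CD = 0.0286 + 0.0542 × 0.702² = 0.05531
D = ½ρv²S·CD = ½ × 1.03 × 79.2² × 13.8 × 0.05531 = 2470 N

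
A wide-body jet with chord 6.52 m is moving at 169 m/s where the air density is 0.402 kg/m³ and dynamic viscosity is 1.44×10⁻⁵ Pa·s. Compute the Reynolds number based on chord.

Re = 3.08×10^7

Re = ρ·v·c/μ = 0.402 × 169 × 6.52 / (1.44×10⁻⁵) = 3.08×10^7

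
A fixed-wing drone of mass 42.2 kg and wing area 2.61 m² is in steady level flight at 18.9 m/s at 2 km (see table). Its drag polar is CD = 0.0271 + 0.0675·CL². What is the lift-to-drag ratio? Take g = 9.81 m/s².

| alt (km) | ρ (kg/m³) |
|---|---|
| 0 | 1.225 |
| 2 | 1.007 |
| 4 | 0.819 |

L/D = 11.1

At 2 km, from the table: ρ = 1.007 kg/m³.
In steady level flight, lift balances weight: W = mg = 42.2 × 9.81 = 413.98 N.
q = ½ρv² = ½ × 1.007 × 18.9² = 179.9 Pa.
CL = W/(q·S) = 413.98 / (179.9 × 2.61) = 0.8819.
CD = 0.0271 + 0.0675 × 0.8819² = 0.0796.
L/D = CL/CD = 0.8819 / 0.0796 = 11.1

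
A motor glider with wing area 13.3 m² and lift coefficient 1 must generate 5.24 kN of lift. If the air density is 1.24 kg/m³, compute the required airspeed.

L = ½ρv²S·CL ⇒ v = √(2L/(ρ·S·CL))
v = √(2 × 5240 / (1.24 × 13.3 × 1)) = √635.5 = 25.2 m/s

v = 25.2 m/s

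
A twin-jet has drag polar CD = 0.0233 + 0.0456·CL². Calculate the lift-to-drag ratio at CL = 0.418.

CD = 0.0233 + 0.0456 × 0.418² = 0.03127
L/D = CL/CD = 0.418 / 0.03127 = 13.4

L/D = 13.4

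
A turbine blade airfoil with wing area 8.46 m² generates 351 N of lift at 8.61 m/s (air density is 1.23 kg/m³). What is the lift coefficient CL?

CL = 0.91

From L = ½ρv²S·CL, rearranging gives CL = 2L/(ρv²S).
CL = 2 × 351 / (1.23 × 8.61² × 8.46) = 0.91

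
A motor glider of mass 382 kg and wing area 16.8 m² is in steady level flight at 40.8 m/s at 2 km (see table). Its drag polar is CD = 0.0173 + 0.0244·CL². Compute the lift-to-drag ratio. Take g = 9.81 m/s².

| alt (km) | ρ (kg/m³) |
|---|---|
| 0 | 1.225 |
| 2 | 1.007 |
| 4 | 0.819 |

L/D = 14

At 2 km, from the table: ρ = 1.007 kg/m³.
Level flight ⇒ L = W = m·g = 382 × 9.81 = 3747.4 N.
Dynamic pressure q = 0.5 × 1.007 × 40.8² = 838.1 Pa.
Required CL = L/(qS) = 3747.4/(838.1·16.8) = 0.2661.
CD = 0.0173 + 0.0244 × 0.2661² = 0.01903.
L/D = CL/CD = 0.2661 / 0.01903 = 14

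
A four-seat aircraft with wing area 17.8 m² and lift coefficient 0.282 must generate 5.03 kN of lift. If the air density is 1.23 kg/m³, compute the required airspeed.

v = 40.4 m/s

L = ½ρv²S·CL ⇒ v = √(2L/(ρ·S·CL))
v = √(2 × 5030 / (1.23 × 17.8 × 0.282)) = √1629 = 40.4 m/s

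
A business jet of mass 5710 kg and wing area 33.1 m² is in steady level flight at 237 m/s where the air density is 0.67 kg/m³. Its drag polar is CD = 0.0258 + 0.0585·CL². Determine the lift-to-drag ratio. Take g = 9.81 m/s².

In steady level flight, lift balances weight: W = mg = 5710 × 9.81 = 56015 N.
q = ½ρv² = ½ × 0.67 × 237² = 18820 Pa.
CL = W/(q·S) = 56015 / (18820 × 33.1) = 0.08994.
CD = 0.0258 + 0.0585 × 0.08994² = 0.02627.
L/D = CL/CD = 0.08994 / 0.02627 = 3.42

L/D = 3.42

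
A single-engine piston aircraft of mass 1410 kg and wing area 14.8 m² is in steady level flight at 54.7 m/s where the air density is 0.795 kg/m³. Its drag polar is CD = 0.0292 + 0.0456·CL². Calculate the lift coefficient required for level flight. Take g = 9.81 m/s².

Level flight ⇒ L = W = m·g = 1410 × 9.81 = 13832 N.
Dynamic pressure q = 0.5 × 0.795 × 54.7² = 1189 Pa.
CL = 2W/(ρv²S) = 2×13832/(0.795×54.7²×14.8) = 0.7858.

CL = 0.786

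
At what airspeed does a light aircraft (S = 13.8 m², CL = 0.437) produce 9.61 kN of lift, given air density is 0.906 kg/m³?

L = ½ρv²S·CL ⇒ v = √(2L/(ρ·S·CL))
v = √(2 × 9610 / (0.906 × 13.8 × 0.437)) = √3518 = 59.3 m/s

v = 59.3 m/s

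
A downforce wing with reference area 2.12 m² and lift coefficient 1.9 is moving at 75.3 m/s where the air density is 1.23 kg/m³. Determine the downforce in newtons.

L = ½ρv²S·CL = ½ × 1.23 × 75.3² × 2.12 × 1.9 = 14000 N ≈ 14 kN

L = 14000 N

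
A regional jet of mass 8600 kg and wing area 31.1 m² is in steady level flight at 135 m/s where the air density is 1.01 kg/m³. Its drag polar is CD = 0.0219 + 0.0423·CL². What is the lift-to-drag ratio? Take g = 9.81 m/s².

In steady level flight, lift balances weight: W = mg = 8600 × 9.81 = 84366 N.
Dynamic pressure q = 0.5 × 1.01 × 135² = 9204 Pa.
Required CL = L/(qS) = 84366/(9204·31.1) = 0.2947.
CD = 0.0219 + 0.0423 × 0.2947² = 0.02557.
L/D = CL/CD = 0.2947 / 0.02557 = 11.5

L/D = 11.5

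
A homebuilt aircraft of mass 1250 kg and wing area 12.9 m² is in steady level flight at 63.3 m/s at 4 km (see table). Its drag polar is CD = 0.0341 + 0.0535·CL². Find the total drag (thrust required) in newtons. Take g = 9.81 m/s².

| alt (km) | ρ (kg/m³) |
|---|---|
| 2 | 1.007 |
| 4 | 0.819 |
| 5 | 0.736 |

At 4 km, from the table: ρ = 0.819 kg/m³.
Weight W = mg = 1250 × 9.81 = 12262 N; in level flight L = W.
q = ½ρv² = ½ × 0.819 × 63.3² = 1641 Pa.
CL = W/(q·S) = 12262 / (1641 × 12.9) = 0.5793.
CD = 0.0341 + 0.0535 × 0.5793² = 0.05206.
D = q·S·CD = 1641 × 12.9 × 0.05206 = 1102 N

D = 1100 N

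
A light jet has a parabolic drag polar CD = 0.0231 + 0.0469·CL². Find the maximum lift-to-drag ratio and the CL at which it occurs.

For CD = CD0 + K·CL², (L/D)max occurs at CL* = √(CD0/K) and equals 1/(2√(K·CD0)).
(L/D)max = 1/(2√(0.0469 × 0.0231)) = 1/(2 × 0.03291) = 15.2
CL* = √(0.0231/0.0469) = 0.702

(L/D)max = 15.2, at CL = 0.702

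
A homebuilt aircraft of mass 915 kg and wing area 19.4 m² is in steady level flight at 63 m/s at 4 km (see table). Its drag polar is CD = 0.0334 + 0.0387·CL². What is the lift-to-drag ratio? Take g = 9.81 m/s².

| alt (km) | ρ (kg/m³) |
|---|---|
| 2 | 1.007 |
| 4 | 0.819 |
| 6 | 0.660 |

L/D = 7.79

At 4 km, from the table: ρ = 0.819 kg/m³.
Weight W = mg = 915 × 9.81 = 8976.1 N; in level flight L = W.
Dynamic pressure q = 0.5 × 0.819 × 63² = 1625 Pa.
Required CL = L/(qS) = 8976.1/(1625·19.4) = 0.2847.
CD = 0.0334 + 0.0387 × 0.2847² = 0.03654.
L/D = CL/CD = 0.2847 / 0.03654 = 7.79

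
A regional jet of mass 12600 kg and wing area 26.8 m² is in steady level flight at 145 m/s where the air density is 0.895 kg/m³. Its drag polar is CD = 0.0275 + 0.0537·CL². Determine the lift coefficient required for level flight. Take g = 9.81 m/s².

In steady level flight, lift balances weight: W = mg = 12600 × 9.81 = 1.2361×10^5 N.
q = ½ρv² = ½ × 0.895 × 145² = 9409 Pa.
CL = W/(q·S) = 1.2361×10^5 / (9409 × 26.8) = 0.4902.

CL = 0.49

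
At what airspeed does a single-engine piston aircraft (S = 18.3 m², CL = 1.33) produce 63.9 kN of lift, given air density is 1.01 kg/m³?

L = ½ρv²S·CL ⇒ v = √(2L/(ρ·S·CL))
v = √(2 × 63900 / (1.01 × 18.3 × 1.33)) = √5199 = 72.1 m/s

v = 72.1 m/s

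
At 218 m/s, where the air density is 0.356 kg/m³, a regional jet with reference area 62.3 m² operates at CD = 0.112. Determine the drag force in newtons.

D = 59000 N

Dynamic pressure q = ½ρv² = ½ × 0.356 × 218² = 8459 Pa.
D = q·S·CD = 8459 × 62.3 × 0.112 = 59000 N ≈ 59 kN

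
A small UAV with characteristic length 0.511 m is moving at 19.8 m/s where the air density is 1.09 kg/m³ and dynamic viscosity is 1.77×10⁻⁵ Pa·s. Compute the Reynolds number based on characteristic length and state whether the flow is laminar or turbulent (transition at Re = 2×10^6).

Re = 6.23×10^5 (laminar)

Re = ρ·v·c/μ = 1.09 × 19.8 × 0.511 / (1.77×10⁻⁵) = 6.23×10^5
Since 6.23×10^5 < 2×10^6, the flow is laminar.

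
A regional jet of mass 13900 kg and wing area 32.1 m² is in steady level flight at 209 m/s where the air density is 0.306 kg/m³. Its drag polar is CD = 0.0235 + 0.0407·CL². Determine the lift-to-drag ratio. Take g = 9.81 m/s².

L/D = 15.9

Level flight ⇒ L = W = m·g = 13900 × 9.81 = 1.3636×10^5 N.
q = ½ρv² = ½ × 0.306 × 209² = 6683 Pa.
CL = W/(q·S) = 1.3636×10^5 / (6683 × 32.1) = 0.6356.
CD = 0.0235 + 0.0407 × 0.6356² = 0.03994.
L/D = CL/CD = 0.6356 / 0.03994 = 15.9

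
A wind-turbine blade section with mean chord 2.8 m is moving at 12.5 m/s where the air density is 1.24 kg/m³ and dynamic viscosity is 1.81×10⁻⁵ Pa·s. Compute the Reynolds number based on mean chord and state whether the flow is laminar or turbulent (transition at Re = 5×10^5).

Re = ρ·v·c/μ = 1.24 × 12.5 × 2.8 / (1.81×10⁻⁵) = 2.4×10^6
Since 2.4×10^6 > 5×10^5, the flow is turbulent.

Re = 2.4×10^6 (turbulent)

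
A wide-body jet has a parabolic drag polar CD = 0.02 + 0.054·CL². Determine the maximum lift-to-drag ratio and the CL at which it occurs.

(L/D)max = 15.2, at CL = 0.609

For CD = CD0 + K·CL², (L/D)max occurs at CL* = √(CD0/K) and equals 1/(2√(K·CD0)).
(L/D)max = 1/(2√(0.054 × 0.02)) = 1/(2 × 0.03286) = 15.2
CL* = √(0.02/0.054) = 0.609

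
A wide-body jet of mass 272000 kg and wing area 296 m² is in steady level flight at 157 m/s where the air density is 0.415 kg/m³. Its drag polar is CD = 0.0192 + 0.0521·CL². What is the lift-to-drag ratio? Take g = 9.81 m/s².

L/D = 9.74

In steady level flight, lift balances weight: W = mg = 272000 × 9.81 = 2.6683×10^6 N.
q = ½ρv² = ½ × 0.415 × 157² = 5115 Pa.
CL = W/(q·S) = 2.6683×10^6 / (5115 × 296) = 1.762.
CD = 0.0192 + 0.0521 × 1.762² = 0.181.
L/D = CL/CD = 1.762 / 0.181 = 9.74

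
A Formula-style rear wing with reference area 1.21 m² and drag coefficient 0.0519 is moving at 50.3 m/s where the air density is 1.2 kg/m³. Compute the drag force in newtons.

D = 95.3 N

D = ½ρv²S·CD = ½ × 1.2 × 50.3² × 1.21 × 0.0519 = 95.3 N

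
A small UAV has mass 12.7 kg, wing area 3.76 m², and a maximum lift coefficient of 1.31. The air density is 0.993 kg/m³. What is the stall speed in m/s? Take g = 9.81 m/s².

Stall occurs when L = W at CL,max. W = mg = 12.7 × 9.81 = 124.6 N.
From L = ½ρV²S·CL,max = W: V_stall = √(2W/(ρSCL,max)) = √(2·124.6/(0.993·3.76·1.31))
V_stall = √50.94 = 7.14 m/s

V_stall = 7.14 m/s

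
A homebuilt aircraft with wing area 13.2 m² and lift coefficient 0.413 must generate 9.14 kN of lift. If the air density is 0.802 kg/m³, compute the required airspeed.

L = ½ρv²S·CL ⇒ v = √(2L/(ρ·S·CL))
v = √(2 × 9140 / (0.802 × 13.2 × 0.413)) = √4181 = 64.7 m/s

v = 64.7 m/s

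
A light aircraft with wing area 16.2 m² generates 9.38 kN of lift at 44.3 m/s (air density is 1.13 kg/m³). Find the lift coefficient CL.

CL = 0.522

From L = ½ρv²S·CL, rearranging gives CL = 2L/(ρv²S).
CL = 2 × 9380 / (1.13 × 44.3² × 16.2) = 0.522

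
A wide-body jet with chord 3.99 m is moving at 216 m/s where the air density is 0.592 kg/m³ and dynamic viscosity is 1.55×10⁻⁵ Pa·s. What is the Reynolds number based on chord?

Re = 3.29×10^7

Re = ρ·v·c/μ = 0.592 × 216 × 3.99 / (1.55×10⁻⁵) = 3.29×10^7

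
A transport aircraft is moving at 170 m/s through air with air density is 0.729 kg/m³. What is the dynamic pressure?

q = ½ρv² = ½ × 0.729 × 170² = 10500 Pa

q = 10500 Pa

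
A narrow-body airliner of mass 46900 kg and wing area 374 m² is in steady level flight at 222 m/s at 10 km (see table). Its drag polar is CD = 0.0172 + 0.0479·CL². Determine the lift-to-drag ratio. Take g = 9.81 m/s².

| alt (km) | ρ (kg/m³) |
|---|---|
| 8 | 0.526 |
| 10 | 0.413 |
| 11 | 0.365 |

L/D = 6.75

At 10 km, from the table: ρ = 0.413 kg/m³.
Weight W = mg = 46900 × 9.81 = 4.6009×10^5 N; in level flight L = W.
q = ½ρv² = ½ × 0.413 × 222² = 10180 Pa.
CL = W/(q·S) = 4.6009×10^5 / (10180 × 374) = 0.1209.
CD = 0.0172 + 0.0479 × 0.1209² = 0.0179.
L/D = CL/CD = 0.1209 / 0.0179 = 6.75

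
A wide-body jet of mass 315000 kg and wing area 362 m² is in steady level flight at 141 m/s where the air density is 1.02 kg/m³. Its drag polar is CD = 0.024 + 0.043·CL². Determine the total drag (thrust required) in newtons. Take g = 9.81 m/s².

Level flight ⇒ L = W = m·g = 315000 × 9.81 = 3.0902×10^6 N.
Dynamic pressure q = 0.5 × 1.02 × 141² = 10140 Pa.
CL = W/(q·S) = 3.0902×10^6 / (10140 × 362) = 0.8419.
CD = 0.024 + 0.043 × 0.8419² = 0.05448.
D = q·S·CD = 10140 × 362 × 0.05448 = 2×10^5 N

D = 2×10^5 N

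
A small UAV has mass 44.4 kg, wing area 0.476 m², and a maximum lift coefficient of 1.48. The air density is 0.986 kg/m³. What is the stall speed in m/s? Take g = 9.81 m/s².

V_stall = 35.4 m/s

Weight W = mg = 44.4 × 9.81 = 435.6 N.
V_stall = √(2W/(ρ·S·CL,max)) = √(2 × 435.6 / (0.986 × 0.476 × 1.48))
V_stall = √1254 = 35.4 m/s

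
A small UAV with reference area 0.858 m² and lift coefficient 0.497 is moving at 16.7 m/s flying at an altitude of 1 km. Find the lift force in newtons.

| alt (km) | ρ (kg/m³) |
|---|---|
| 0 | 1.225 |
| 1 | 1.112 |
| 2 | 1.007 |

At 1 km, from the table: ρ = 1.112 kg/m³.
Dynamic pressure q = ½ρv² = ½ × 1.112 × 16.7² = 155.1 Pa.
L = q·S·CL = 155.1 × 0.858 × 0.497 = 66.1 N

L = 66.1 N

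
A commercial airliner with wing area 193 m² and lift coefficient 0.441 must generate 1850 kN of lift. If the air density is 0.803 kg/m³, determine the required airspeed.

L = ½ρv²S·CL ⇒ v = √(2L/(ρ·S·CL))
v = √(2 × 1.85×10^6 / (0.803 × 193 × 0.441)) = √54140 = 233 m/s

v = 233 m/s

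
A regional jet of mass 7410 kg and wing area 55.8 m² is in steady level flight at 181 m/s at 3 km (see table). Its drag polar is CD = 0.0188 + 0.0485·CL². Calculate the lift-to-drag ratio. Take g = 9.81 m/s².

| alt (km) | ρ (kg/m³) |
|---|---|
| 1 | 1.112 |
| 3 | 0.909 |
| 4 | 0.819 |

L/D = 4.56

At 3 km, from the table: ρ = 0.909 kg/m³.
Weight W = mg = 7410 × 9.81 = 72692 N; in level flight L = W.
Dynamic pressure q = 0.5 × 0.909 × 181² = 14890 Pa.
CL = 2W/(ρv²S) = 2×72692/(0.909×181²×55.8) = 0.08749.
CD = 0.0188 + 0.0485 × 0.08749² = 0.01917.
L/D = CL/CD = 0.08749 / 0.01917 = 4.56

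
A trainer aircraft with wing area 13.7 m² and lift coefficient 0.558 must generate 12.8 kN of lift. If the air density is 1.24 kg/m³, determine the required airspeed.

v = 52 m/s

L = ½ρv²S·CL ⇒ v = √(2L/(ρ·S·CL))
v = √(2 × 12800 / (1.24 × 13.7 × 0.558)) = √2701 = 52 m/s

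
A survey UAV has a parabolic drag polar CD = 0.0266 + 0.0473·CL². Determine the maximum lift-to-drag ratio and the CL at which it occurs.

For CD = CD0 + K·CL², (L/D)max occurs at CL* = √(CD0/K) and equals 1/(2√(K·CD0)).
(L/D)max = 1/(2√(0.0473 × 0.0266)) = 1/(2 × 0.03547) = 14.1
CL* = √(0.0266/0.0473) = 0.75

(L/D)max = 14.1, at CL = 0.75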